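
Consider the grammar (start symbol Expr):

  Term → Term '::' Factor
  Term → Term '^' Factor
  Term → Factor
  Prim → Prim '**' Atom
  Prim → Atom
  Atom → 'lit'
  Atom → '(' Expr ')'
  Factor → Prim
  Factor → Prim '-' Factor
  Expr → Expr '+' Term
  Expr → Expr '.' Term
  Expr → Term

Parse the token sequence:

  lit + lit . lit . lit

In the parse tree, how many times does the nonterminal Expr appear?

[Expr [Expr [Expr [Expr [Term [Factor [Prim [Atom lit]]]]] + [Term [Factor [Prim [Atom lit]]]]] . [Term [Factor [Prim [Atom lit]]]]] . [Term [Factor [Prim [Atom lit]]]]]

4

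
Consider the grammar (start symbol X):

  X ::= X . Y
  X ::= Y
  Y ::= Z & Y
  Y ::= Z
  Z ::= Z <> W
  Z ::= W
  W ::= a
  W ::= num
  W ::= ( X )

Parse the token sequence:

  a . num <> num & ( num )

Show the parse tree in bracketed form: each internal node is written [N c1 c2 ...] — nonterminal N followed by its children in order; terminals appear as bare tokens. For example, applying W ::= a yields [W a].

X
X . Y
Y . Y
Z . Y
W . Y
a . Y
a . Z & Y
a . Z <> W & Y
a . W <> W & Y
a . num <> W & Y
a . num <> num & Y
a . num <> num & Z
a . num <> num & W
a . num <> num & ( X )
a . num <> num & ( Y )
a . num <> num & ( Z )
a . num <> num & ( W )
a . num <> num & ( num )

[X [X [Y [Z [W a]]]] . [Y [Z [Z [W num]] <> [W num]] & [Y [Z [W ( [X [Y [Z [W num]]]] )]]]]]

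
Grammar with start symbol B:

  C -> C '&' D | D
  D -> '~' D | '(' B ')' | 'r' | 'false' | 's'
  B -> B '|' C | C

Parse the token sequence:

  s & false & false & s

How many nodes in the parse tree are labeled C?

[B [C [C [C [C [D s]] & [D false]] & [D false]] & [D s]]]

4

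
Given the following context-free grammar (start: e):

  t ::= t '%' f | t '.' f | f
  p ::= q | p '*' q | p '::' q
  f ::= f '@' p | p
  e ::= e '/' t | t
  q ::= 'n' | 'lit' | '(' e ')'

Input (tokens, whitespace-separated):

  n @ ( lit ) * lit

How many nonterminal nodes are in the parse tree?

15

[e [t [f [f [p [q n]]] @ [p [p [q ( [e [t [f [p [q lit]]]]] )]] * [q lit]]]]]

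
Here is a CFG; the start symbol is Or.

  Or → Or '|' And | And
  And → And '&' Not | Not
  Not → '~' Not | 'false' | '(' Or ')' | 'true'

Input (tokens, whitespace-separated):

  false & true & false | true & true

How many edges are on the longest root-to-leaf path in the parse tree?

[Or [Or [And [And [And [Not false]] & [Not true]] & [Not false]]] | [And [And [Not true]] & [Not true]]]

6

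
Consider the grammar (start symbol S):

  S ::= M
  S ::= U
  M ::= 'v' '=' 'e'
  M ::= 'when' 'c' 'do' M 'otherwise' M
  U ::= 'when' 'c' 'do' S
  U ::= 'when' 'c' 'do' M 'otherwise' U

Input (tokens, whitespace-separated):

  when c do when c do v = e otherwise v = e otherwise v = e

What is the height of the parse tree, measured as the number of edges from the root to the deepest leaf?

4

[S [M when c do [M when c do [M v = e] otherwise [M v = e]] otherwise [M v = e]]]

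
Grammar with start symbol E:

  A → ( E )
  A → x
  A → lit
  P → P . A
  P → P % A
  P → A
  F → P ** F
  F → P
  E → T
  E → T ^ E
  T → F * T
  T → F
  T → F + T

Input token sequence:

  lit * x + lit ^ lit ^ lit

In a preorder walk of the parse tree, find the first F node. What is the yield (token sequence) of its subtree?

[E [T [F [P [A lit]]] * [T [F [P [A x]]] + [T [F [P [A lit]]]]]] ^ [E [T [F [P [A lit]]]] ^ [E [T [F [P [A lit]]]]]]]

lit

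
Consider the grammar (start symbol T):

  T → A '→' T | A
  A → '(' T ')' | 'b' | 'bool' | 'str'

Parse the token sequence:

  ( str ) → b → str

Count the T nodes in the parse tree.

4

[T [A ( [T [A str]] )] → [T [A b] → [T [A str]]]]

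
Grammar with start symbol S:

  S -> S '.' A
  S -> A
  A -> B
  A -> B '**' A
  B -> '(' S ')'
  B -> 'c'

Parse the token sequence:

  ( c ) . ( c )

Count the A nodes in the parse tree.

4

[S [S [A [B ( [S [A [B c]]] )]]] . [A [B ( [S [A [B c]]] )]]]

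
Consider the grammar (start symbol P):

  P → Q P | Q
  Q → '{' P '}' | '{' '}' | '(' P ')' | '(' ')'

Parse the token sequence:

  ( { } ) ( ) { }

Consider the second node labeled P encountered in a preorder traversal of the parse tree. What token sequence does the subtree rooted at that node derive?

[P [Q ( [P [Q { }]] )] [P [Q ( )] [P [Q { }]]]]

{ }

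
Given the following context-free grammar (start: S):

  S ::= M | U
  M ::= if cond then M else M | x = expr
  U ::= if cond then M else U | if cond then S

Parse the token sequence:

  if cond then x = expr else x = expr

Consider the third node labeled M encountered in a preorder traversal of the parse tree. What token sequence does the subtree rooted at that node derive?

[S [M if cond then [M x = expr] else [M x = expr]]]

x = expr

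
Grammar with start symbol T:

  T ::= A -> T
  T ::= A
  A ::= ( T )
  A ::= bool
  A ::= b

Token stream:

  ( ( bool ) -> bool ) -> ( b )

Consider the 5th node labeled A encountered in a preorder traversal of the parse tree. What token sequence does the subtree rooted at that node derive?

[T [A ( [T [A ( [T [A bool]] )] -> [T [A bool]]] )] -> [T [A ( [T [A b]] )]]]

( b )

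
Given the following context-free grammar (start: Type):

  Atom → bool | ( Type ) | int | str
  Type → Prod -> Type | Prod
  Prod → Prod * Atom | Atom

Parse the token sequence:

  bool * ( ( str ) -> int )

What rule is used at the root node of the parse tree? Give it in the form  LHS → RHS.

Type → Prod

[Type [Prod [Prod [Atom bool]] * [Atom ( [Type [Prod [Atom ( [Type [Prod [Atom str]]] )]] -> [Type [Prod [Atom int]]]] )]]]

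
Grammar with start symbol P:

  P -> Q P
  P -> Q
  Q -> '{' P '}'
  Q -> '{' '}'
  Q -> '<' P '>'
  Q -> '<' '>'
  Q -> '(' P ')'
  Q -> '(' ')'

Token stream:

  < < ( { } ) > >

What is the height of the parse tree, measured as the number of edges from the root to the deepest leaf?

8

[P [Q < [P [Q < [P [Q ( [P [Q { }]] )]] >]] >]]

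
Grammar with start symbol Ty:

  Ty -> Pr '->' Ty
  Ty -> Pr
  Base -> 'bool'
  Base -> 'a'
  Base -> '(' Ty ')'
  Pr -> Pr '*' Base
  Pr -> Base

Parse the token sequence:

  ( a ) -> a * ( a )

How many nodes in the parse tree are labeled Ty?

[Ty [Pr [Base ( [Ty [Pr [Base a]]] )]] -> [Ty [Pr [Pr [Base a]] * [Base ( [Ty [Pr [Base a]]] )]]]]

4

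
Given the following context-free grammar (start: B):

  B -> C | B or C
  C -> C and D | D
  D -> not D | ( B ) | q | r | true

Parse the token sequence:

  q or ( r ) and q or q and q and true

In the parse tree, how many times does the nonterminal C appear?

[B [B [B [C [D q]]] or [C [C [D ( [B [C [D r]]] )]] and [D q]]] or [C [C [C [D q]] and [D q]] and [D true]]]

7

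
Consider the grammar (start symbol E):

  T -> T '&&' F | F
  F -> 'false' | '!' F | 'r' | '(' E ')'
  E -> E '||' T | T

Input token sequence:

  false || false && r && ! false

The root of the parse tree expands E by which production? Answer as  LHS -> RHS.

E -> E '||' T

[E [E [T [F false]]] || [T [T [T [F false]] && [F r]] && [F ! [F false]]]]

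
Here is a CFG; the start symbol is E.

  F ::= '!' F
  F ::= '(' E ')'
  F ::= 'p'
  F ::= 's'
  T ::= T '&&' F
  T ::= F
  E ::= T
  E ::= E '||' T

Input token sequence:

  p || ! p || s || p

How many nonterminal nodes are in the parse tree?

13

[E [E [E [E [T [F p]]] || [T [F ! [F p]]]] || [T [F s]]] || [T [F p]]]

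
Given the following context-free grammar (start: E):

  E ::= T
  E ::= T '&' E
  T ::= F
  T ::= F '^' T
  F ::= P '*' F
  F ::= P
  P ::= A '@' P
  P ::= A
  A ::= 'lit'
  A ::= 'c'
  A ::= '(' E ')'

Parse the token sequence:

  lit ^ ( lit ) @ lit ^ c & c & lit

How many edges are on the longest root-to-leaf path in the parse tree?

[E [T [F [P [A lit]]] ^ [T [F [P [A ( [E [T [F [P [A lit]]]]] )] @ [P [A lit]]]] ^ [T [F [P [A c]]]]]] & [E [T [F [P [A c]]]] & [E [T [F [P [A lit]]]]]]]

11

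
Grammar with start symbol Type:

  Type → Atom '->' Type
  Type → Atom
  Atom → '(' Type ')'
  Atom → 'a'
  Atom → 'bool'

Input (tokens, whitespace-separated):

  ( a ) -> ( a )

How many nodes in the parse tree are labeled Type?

[Type [Atom ( [Type [Atom a]] )] -> [Type [Atom ( [Type [Atom a]] )]]]

4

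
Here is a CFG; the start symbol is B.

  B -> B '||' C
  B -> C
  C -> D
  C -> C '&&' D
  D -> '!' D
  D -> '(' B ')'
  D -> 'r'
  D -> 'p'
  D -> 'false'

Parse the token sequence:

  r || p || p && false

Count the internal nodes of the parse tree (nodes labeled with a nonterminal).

[B [B [B [C [D r]]] || [C [D p]]] || [C [C [D p]] && [D false]]]

11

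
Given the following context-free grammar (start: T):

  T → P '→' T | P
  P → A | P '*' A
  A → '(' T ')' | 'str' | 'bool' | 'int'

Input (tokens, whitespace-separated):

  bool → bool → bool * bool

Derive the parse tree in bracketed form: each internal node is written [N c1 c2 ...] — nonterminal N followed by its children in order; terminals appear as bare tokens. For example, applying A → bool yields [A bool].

T
P → T
A → T
bool → T
bool → P → T
bool → A → T
bool → bool → T
bool → bool → P
bool → bool → P * A
bool → bool → A * A
bool → bool → bool * A
bool → bool → bool * bool

[T [P [A bool]] → [T [P [A bool]] → [T [P [P [A bool]] * [A bool]]]]]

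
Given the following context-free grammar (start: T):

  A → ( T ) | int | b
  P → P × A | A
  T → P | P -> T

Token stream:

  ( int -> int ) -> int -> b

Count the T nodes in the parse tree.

5

[T [P [A ( [T [P [A int]] -> [T [P [A int]]]] )]] -> [T [P [A int]] -> [T [P [A b]]]]]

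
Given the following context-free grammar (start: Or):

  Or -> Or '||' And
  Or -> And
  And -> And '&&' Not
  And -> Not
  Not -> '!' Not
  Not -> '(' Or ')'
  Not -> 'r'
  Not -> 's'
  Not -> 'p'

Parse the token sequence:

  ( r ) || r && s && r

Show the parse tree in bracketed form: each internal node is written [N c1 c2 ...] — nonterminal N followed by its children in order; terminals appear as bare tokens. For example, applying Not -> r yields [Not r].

Or
Or || And
And || And
Not || And
( Or ) || And
( And ) || And
( Not ) || And
( r ) || And
( r ) || And && Not
( r ) || And && Not && Not
( r ) || Not && Not && Not
( r ) || r && Not && Not
( r ) || r && s && Not
( r ) || r && s && r

[Or [Or [And [Not ( [Or [And [Not r]]] )]]] || [And [And [And [Not r]] && [Not s]] && [Not r]]]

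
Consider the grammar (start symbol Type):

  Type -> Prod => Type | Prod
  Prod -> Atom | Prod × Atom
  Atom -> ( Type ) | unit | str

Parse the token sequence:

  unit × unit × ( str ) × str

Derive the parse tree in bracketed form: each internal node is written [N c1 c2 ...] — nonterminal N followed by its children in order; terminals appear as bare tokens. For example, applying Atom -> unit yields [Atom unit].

Type
Prod
Prod × Atom
Prod × Atom × Atom
Prod × Atom × Atom × Atom
Atom × Atom × Atom × Atom
unit × Atom × Atom × Atom
unit × unit × Atom × Atom
unit × unit × ( Type ) × Atom
unit × unit × ( Prod ) × Atom
unit × unit × ( Atom ) × Atom
unit × unit × ( str ) × Atom
unit × unit × ( str ) × str

[Type [Prod [Prod [Prod [Prod [Atom unit]] × [Atom unit]] × [Atom ( [Type [Prod [Atom str]]] )]] × [Atom str]]]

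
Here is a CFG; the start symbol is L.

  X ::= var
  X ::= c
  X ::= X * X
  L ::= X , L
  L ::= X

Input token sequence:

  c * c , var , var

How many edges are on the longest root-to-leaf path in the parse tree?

4

[L [X [X c] * [X c]] , [L [X var] , [L [X var]]]]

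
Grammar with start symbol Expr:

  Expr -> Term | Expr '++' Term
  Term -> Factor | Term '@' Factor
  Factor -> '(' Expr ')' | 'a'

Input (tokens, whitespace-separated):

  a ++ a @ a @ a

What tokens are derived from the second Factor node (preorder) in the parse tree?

a

[Expr [Expr [Term [Factor a]]] ++ [Term [Term [Term [Factor a]] @ [Factor a]] @ [Factor a]]]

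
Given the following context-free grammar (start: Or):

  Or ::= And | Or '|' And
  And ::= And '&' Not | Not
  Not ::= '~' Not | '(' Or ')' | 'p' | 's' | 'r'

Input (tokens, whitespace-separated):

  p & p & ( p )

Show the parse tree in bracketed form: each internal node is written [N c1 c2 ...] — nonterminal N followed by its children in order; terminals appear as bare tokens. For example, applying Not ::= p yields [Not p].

[Or [And [And [And [Not p]] & [Not p]] & [Not ( [Or [And [Not p]]] )]]]

Or
And
And & Not
And & Not & Not
Not & Not & Not
p & Not & Not
p & p & Not
p & p & ( Or )
p & p & ( And )
p & p & ( Not )
p & p & ( p )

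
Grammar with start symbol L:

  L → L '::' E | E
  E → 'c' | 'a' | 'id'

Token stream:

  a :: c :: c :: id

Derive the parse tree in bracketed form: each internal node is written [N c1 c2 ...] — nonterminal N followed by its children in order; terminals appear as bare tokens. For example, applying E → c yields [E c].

L
L :: E
L :: E :: E
L :: E :: E :: E
E :: E :: E :: E
a :: E :: E :: E
a :: c :: E :: E
a :: c :: c :: E
a :: c :: c :: id

[L [L [L [L [E a]] :: [E c]] :: [E c]] :: [E id]]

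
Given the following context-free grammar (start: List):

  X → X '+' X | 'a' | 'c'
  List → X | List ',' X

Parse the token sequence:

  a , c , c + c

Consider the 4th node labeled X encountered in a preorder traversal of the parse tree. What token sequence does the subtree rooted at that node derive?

c

[List [List [List [X a]] , [X c]] , [X [X c] + [X c]]]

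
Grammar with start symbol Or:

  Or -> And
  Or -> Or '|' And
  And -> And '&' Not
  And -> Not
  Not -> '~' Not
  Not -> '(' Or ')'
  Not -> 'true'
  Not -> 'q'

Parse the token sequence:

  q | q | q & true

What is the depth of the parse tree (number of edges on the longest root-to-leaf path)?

[Or [Or [Or [And [Not q]]] | [And [Not q]]] | [And [And [Not q]] & [Not true]]]

5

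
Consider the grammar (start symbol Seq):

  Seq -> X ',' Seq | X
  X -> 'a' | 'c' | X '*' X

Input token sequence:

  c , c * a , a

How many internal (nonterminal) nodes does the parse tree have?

[Seq [X c] , [Seq [X [X c] * [X a]] , [Seq [X a]]]]

8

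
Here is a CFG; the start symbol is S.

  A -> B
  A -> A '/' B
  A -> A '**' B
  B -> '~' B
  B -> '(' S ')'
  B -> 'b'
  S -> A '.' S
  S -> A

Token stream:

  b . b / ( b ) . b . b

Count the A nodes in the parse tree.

[S [A [B b]] . [S [A [A [B b]] / [B ( [S [A [B b]]] )]] . [S [A [B b]] . [S [A [B b]]]]]]

6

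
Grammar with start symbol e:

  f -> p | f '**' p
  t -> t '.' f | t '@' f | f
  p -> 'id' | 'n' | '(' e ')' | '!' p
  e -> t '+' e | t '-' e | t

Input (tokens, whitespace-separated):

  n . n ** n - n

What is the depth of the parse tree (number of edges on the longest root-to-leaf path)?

5

[e [t [t [f [p n]]] . [f [f [p n]] ** [p n]]] - [e [t [f [p n]]]]]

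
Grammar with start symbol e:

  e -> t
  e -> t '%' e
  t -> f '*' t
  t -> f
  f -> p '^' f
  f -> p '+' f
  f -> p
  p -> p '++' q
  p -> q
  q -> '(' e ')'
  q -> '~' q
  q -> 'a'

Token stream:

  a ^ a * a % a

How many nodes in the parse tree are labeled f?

4

[e [t [f [p [q a]] ^ [f [p [q a]]]] * [t [f [p [q a]]]]] % [e [t [f [p [q a]]]]]]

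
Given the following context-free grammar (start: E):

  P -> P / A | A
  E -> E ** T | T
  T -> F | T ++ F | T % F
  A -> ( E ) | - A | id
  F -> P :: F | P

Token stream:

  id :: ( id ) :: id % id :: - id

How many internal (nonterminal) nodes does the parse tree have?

24

[E [T [T [F [P [A id]] :: [F [P [A ( [E [T [F [P [A id]]]]] )]] :: [F [P [A id]]]]]] % [F [P [A id]] :: [F [P [A - [A id]]]]]]]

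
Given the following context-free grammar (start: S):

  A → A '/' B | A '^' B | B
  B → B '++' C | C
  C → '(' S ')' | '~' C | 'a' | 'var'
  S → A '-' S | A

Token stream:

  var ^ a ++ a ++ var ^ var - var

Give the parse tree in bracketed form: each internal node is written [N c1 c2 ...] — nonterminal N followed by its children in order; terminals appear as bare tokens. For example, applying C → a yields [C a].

[S [A [A [A [B [C var]]] ^ [B [B [B [C a]] ++ [C a]] ++ [C var]]] ^ [B [C var]]] - [S [A [B [C var]]]]]

S
A - S
A ^ B - S
A ^ B ^ B - S
B ^ B ^ B - S
C ^ B ^ B - S
var ^ B ^ B - S
var ^ B ++ C ^ B - S
var ^ B ++ C ++ C ^ B - S
var ^ C ++ C ++ C ^ B - S
var ^ a ++ C ++ C ^ B - S
var ^ a ++ a ++ C ^ B - S
var ^ a ++ a ++ var ^ B - S
var ^ a ++ a ++ var ^ C - S
var ^ a ++ a ++ var ^ var - S
var ^ a ++ a ++ var ^ var - A
var ^ a ++ a ++ var ^ var - B
var ^ a ++ a ++ var ^ var - C
var ^ a ++ a ++ var ^ var - var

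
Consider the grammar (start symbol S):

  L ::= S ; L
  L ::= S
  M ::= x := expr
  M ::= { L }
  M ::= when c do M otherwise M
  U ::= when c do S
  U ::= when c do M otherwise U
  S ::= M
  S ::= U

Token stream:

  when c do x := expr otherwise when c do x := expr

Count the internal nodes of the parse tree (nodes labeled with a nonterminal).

[S [U when c do [M x := expr] otherwise [U when c do [S [M x := expr]]]]]

6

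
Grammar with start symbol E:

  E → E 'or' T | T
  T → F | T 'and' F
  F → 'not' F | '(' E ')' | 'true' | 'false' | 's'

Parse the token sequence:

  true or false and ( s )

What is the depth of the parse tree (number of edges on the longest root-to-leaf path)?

[E [E [T [F true]]] or [T [T [F false]] and [F ( [E [T [F s]]] )]]]

6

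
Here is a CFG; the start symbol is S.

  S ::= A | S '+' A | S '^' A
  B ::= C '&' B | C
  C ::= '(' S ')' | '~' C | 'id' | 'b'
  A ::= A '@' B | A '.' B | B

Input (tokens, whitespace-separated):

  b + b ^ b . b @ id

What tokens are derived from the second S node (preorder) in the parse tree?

b + b

[S [S [S [A [B [C b]]]] + [A [B [C b]]]] ^ [A [A [A [B [C b]]] . [B [C b]]] @ [B [C id]]]]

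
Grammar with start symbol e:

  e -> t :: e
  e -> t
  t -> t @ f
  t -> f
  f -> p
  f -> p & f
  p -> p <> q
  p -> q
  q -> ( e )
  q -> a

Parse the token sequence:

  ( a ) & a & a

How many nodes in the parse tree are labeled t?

2

[e [t [f [p [q ( [e [t [f [p [q a]]]]] )]] & [f [p [q a]] & [f [p [q a]]]]]]]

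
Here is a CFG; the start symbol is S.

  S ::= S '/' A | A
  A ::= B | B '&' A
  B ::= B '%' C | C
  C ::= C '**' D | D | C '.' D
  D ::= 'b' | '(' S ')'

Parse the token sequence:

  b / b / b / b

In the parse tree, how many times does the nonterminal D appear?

[S [S [S [S [A [B [C [D b]]]]] / [A [B [C [D b]]]]] / [A [B [C [D b]]]]] / [A [B [C [D b]]]]]

4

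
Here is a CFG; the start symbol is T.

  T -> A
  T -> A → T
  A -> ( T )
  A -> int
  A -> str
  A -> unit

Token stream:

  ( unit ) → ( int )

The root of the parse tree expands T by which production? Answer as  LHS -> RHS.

T -> A → T

[T [A ( [T [A unit]] )] → [T [A ( [T [A int]] )]]]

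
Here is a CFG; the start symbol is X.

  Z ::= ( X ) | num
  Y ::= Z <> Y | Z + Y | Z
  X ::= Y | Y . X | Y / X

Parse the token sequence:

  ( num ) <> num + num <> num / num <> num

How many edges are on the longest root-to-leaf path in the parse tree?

[X [Y [Z ( [X [Y [Z num]]] )] <> [Y [Z num] + [Y [Z num] <> [Y [Z num]]]]] / [X [Y [Z num] <> [Y [Z num]]]]]

6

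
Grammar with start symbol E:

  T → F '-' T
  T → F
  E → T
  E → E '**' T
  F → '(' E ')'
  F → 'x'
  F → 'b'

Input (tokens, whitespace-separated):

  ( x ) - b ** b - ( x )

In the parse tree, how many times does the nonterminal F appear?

[E [E [T [F ( [E [T [F x]]] )] - [T [F b]]]] ** [T [F b] - [T [F ( [E [T [F x]]] )]]]]

6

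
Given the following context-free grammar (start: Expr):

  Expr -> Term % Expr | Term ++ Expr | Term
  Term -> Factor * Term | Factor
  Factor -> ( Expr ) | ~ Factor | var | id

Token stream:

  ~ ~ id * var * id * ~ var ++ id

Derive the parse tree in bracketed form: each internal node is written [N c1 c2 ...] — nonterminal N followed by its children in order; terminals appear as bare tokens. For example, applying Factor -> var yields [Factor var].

[Expr [Term [Factor ~ [Factor ~ [Factor id]]] * [Term [Factor var] * [Term [Factor id] * [Term [Factor ~ [Factor var]]]]]] ++ [Expr [Term [Factor id]]]]

Expr
Term ++ Expr
Factor * Term ++ Expr
~ Factor * Term ++ Expr
~ ~ Factor * Term ++ Expr
~ ~ id * Term ++ Expr
~ ~ id * Factor * Term ++ Expr
~ ~ id * var * Term ++ Expr
~ ~ id * var * Factor * Term ++ Expr
~ ~ id * var * id * Term ++ Expr
~ ~ id * var * id * Factor ++ Expr
~ ~ id * var * id * ~ Factor ++ Expr
~ ~ id * var * id * ~ var ++ Expr
~ ~ id * var * id * ~ var ++ Term
~ ~ id * var * id * ~ var ++ Factor
~ ~ id * var * id * ~ var ++ id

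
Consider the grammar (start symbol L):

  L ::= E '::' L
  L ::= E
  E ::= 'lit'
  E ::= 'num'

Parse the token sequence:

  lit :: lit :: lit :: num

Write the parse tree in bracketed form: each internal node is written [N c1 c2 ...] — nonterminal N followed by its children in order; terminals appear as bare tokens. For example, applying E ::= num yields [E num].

[L [E lit] :: [L [E lit] :: [L [E lit] :: [L [E num]]]]]

L
E :: L
lit :: L
lit :: E :: L
lit :: lit :: L
lit :: lit :: E :: L
lit :: lit :: lit :: L
lit :: lit :: lit :: E
lit :: lit :: lit :: num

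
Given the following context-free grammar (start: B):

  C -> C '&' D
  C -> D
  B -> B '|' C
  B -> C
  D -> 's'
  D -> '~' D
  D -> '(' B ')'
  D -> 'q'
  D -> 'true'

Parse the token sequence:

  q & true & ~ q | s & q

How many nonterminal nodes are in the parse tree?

13

[B [B [C [C [C [D q]] & [D true]] & [D ~ [D q]]]] | [C [C [D s]] & [D q]]]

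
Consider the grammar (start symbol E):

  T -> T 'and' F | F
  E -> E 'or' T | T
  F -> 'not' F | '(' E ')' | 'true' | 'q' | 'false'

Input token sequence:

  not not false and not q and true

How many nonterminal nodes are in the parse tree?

10

[E [T [T [T [F not [F not [F false]]]] and [F not [F q]]] and [F true]]]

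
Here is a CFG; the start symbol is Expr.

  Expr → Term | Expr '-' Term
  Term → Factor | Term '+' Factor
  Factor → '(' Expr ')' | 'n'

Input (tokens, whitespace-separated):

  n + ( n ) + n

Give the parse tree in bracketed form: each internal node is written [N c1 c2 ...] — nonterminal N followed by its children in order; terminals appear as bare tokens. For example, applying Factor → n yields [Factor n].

[Expr [Term [Term [Term [Factor n]] + [Factor ( [Expr [Term [Factor n]]] )]] + [Factor n]]]

Expr
Term
Term + Factor
Term + Factor + Factor
Factor + Factor + Factor
n + Factor + Factor
n + ( Expr ) + Factor
n + ( Term ) + Factor
n + ( Factor ) + Factor
n + ( n ) + Factor
n + ( n ) + n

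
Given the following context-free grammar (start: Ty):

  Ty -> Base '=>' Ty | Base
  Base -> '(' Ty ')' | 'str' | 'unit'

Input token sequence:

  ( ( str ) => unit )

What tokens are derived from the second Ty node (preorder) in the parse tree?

[Ty [Base ( [Ty [Base ( [Ty [Base str]] )] => [Ty [Base unit]]] )]]

( str ) => unit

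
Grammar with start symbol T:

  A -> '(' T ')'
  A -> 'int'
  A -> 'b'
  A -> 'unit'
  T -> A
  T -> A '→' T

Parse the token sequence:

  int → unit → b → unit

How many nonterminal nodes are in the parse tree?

[T [A int] → [T [A unit] → [T [A b] → [T [A unit]]]]]

8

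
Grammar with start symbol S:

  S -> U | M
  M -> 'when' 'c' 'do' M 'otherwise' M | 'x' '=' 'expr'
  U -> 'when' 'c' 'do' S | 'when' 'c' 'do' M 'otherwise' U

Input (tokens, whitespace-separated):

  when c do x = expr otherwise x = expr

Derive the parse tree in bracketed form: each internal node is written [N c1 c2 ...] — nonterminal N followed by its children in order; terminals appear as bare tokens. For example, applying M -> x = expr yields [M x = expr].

S
M
when c do M otherwise M
when c do x = expr otherwise M
when c do x = expr otherwise x = expr

[S [M when c do [M x = expr] otherwise [M x = expr]]]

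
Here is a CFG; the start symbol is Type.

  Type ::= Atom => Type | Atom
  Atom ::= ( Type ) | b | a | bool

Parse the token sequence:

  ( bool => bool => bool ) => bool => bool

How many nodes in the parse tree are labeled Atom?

[Type [Atom ( [Type [Atom bool] => [Type [Atom bool] => [Type [Atom bool]]]] )] => [Type [Atom bool] => [Type [Atom bool]]]]

6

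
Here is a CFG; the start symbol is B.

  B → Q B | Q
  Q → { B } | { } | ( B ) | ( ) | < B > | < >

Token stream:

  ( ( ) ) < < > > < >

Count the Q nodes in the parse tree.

[B [Q ( [B [Q ( )]] )] [B [Q < [B [Q < >]] >] [B [Q < >]]]]

5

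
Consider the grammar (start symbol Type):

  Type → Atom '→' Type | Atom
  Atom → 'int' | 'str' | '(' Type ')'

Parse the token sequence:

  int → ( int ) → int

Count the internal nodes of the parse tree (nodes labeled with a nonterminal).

8

[Type [Atom int] → [Type [Atom ( [Type [Atom int]] )] → [Type [Atom int]]]]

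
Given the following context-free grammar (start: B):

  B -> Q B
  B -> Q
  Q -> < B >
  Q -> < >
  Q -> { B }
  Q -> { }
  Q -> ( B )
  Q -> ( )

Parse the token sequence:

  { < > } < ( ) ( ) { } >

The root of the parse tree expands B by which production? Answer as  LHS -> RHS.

B -> Q B

[B [Q { [B [Q < >]] }] [B [Q < [B [Q ( )] [B [Q ( )] [B [Q { }]]]] >]]]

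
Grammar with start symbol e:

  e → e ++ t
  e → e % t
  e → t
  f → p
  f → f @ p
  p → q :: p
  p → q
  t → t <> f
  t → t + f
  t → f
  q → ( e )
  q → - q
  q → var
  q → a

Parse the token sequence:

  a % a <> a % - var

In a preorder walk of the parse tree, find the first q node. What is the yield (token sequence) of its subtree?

[e [e [e [t [f [p [q a]]]]] % [t [t [f [p [q a]]]] <> [f [p [q a]]]]] % [t [f [p [q - [q var]]]]]]

a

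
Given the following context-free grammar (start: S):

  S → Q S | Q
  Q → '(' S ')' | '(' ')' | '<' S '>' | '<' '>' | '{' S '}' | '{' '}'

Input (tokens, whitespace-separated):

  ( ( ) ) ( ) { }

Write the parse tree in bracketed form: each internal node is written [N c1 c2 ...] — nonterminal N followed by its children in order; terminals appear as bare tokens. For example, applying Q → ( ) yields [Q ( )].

[S [Q ( [S [Q ( )]] )] [S [Q ( )] [S [Q { }]]]]

S
Q S
( S ) S
( Q ) S
( ( ) ) S
( ( ) ) Q S
( ( ) ) ( ) S
( ( ) ) ( ) Q
( ( ) ) ( ) { }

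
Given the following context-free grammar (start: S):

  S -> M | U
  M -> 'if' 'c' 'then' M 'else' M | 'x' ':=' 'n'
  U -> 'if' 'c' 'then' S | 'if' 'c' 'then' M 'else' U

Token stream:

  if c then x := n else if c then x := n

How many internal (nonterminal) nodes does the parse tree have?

[S [U if c then [M x := n] else [U if c then [S [M x := n]]]]]

6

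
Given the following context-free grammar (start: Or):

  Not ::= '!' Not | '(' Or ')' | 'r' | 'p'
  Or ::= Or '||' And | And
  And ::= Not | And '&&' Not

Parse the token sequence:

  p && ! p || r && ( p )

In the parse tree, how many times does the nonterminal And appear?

5

[Or [Or [And [And [Not p]] && [Not ! [Not p]]]] || [And [And [Not r]] && [Not ( [Or [And [Not p]]] )]]]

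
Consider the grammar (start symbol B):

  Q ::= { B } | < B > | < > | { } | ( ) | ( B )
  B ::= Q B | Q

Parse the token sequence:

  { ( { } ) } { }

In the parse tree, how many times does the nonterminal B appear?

4

[B [Q { [B [Q ( [B [Q { }]] )]] }] [B [Q { }]]]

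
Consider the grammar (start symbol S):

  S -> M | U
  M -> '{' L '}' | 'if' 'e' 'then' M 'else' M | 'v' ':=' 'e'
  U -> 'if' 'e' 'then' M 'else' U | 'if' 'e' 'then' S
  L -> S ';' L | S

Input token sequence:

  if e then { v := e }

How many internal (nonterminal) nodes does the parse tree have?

[S [U if e then [S [M { [L [S [M v := e]]] }]]]]

7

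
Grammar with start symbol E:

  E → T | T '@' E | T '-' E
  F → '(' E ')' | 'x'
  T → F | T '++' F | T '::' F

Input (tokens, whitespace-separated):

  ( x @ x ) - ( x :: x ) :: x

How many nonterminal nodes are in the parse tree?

19

[E [T [F ( [E [T [F x]] @ [E [T [F x]]]] )]] - [E [T [T [F ( [E [T [T [F x]] :: [F x]]] )]] :: [F x]]]]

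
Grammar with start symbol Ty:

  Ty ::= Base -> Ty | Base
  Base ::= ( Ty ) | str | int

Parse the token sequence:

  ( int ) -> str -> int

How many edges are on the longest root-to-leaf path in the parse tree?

4

[Ty [Base ( [Ty [Base int]] )] -> [Ty [Base str] -> [Ty [Base int]]]]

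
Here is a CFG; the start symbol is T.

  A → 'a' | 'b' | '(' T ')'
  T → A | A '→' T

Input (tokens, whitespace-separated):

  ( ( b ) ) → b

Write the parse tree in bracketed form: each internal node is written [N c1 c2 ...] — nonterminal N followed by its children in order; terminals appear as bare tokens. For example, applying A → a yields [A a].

T
A → T
( T ) → T
( A ) → T
( ( T ) ) → T
( ( A ) ) → T
( ( b ) ) → T
( ( b ) ) → A
( ( b ) ) → b

[T [A ( [T [A ( [T [A b]] )]] )] → [T [A b]]]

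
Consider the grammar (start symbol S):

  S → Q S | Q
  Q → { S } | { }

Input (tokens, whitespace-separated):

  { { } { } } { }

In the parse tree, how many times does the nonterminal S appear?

[S [Q { [S [Q { }] [S [Q { }]]] }] [S [Q { }]]]

4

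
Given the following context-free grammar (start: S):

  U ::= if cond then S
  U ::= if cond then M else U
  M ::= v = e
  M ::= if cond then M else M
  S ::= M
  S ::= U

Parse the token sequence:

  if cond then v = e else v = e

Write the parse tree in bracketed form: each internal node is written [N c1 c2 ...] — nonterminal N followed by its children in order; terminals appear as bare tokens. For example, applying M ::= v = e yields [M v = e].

S
M
if cond then M else M
if cond then v = e else M
if cond then v = e else v = e

[S [M if cond then [M v = e] else [M v = e]]]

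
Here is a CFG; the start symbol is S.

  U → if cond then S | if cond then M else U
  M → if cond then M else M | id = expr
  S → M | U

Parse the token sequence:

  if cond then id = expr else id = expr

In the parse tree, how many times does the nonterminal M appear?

[S [M if cond then [M id = expr] else [M id = expr]]]

3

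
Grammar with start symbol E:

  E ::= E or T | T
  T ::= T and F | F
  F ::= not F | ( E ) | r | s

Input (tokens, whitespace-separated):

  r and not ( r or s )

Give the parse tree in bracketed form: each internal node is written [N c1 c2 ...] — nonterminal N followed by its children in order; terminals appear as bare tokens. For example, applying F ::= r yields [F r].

E
T
T and F
F and F
r and F
r and not F
r and not ( E )
r and not ( E or T )
r and not ( T or T )
r and not ( F or T )
r and not ( r or T )
r and not ( r or F )
r and not ( r or s )

[E [T [T [F r]] and [F not [F ( [E [E [T [F r]]] or [T [F s]]] )]]]]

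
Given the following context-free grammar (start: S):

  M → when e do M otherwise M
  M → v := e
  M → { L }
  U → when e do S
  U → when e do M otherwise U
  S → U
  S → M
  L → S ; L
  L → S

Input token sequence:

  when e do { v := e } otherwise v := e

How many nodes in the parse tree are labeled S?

2

[S [M when e do [M { [L [S [M v := e]]] }] otherwise [M v := e]]]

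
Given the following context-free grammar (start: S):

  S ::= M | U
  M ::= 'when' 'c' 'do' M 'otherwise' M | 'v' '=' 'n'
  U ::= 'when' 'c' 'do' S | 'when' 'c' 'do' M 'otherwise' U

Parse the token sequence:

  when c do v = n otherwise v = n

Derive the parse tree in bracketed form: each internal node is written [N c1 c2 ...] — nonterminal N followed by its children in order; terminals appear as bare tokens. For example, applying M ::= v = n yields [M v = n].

[S [M when c do [M v = n] otherwise [M v = n]]]

S
M
when c do M otherwise M
when c do v = n otherwise M
when c do v = n otherwise v = n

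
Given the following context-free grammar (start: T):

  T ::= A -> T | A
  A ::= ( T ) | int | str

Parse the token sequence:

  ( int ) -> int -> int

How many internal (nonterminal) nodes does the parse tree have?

8

[T [A ( [T [A int]] )] -> [T [A int] -> [T [A int]]]]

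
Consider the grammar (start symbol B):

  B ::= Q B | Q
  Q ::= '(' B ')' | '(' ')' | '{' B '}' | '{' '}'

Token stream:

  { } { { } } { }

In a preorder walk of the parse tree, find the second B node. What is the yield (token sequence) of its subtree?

{ { } } { }

[B [Q { }] [B [Q { [B [Q { }]] }] [B [Q { }]]]]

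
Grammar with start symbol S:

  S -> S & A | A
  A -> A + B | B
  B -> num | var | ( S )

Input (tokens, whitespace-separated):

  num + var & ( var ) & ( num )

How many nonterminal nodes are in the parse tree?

[S [S [S [A [A [B num]] + [B var]]] & [A [B ( [S [A [B var]]] )]]] & [A [B ( [S [A [B num]]] )]]]

17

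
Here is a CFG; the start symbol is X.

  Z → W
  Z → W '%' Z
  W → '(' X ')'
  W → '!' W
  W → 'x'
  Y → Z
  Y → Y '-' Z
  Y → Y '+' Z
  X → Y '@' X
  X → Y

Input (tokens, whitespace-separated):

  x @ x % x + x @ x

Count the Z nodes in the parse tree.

5

[X [Y [Z [W x]]] @ [X [Y [Y [Z [W x] % [Z [W x]]]] + [Z [W x]]] @ [X [Y [Z [W x]]]]]]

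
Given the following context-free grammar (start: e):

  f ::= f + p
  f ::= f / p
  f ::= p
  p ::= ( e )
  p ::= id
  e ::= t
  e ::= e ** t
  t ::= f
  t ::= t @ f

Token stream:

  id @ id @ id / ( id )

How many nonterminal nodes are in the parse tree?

[e [t [t [t [f [p id]]] @ [f [p id]]] @ [f [f [p id]] / [p ( [e [t [f [p id]]]] )]]]]

16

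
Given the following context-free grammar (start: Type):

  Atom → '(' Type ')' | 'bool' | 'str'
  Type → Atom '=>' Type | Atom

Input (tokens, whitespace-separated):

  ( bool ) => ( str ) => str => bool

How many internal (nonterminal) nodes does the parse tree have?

12

[Type [Atom ( [Type [Atom bool]] )] => [Type [Atom ( [Type [Atom str]] )] => [Type [Atom str] => [Type [Atom bool]]]]]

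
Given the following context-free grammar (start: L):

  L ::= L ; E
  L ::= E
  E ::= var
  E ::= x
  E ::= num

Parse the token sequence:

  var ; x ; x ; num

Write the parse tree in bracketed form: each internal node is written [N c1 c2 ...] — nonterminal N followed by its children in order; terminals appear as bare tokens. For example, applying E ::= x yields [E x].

L
L ; E
L ; E ; E
L ; E ; E ; E
E ; E ; E ; E
var ; E ; E ; E
var ; x ; E ; E
var ; x ; x ; E
var ; x ; x ; num

[L [L [L [L [E var]] ; [E x]] ; [E x]] ; [E num]]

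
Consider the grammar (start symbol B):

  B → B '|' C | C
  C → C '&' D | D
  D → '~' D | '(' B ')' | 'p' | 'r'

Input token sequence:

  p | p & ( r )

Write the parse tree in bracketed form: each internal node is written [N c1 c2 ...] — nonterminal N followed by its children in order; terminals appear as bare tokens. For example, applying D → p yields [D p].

[B [B [C [D p]]] | [C [C [D p]] & [D ( [B [C [D r]]] )]]]

B
B | C
C | C
D | C
p | C
p | C & D
p | D & D
p | p & D
p | p & ( B )
p | p & ( C )
p | p & ( D )
p | p & ( r )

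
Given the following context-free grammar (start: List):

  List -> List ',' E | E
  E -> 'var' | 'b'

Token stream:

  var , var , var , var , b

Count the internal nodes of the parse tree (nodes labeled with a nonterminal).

[List [List [List [List [List [E var]] , [E var]] , [E var]] , [E var]] , [E b]]

10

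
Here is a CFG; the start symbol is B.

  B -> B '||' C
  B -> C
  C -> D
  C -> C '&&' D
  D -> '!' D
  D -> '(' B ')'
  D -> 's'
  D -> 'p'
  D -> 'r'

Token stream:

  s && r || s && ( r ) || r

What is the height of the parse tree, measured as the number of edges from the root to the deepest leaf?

[B [B [B [C [C [D s]] && [D r]]] || [C [C [D s]] && [D ( [B [C [D r]]] )]]] || [C [D r]]]

7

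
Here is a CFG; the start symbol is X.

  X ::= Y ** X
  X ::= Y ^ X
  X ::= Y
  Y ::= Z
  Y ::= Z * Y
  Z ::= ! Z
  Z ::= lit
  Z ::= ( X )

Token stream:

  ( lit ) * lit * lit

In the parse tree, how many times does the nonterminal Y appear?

[X [Y [Z ( [X [Y [Z lit]]] )] * [Y [Z lit] * [Y [Z lit]]]]]

4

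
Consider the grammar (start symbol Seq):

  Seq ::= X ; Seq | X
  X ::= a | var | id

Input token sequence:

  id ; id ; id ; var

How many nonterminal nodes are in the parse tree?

[Seq [X id] ; [Seq [X id] ; [Seq [X id] ; [Seq [X var]]]]]

8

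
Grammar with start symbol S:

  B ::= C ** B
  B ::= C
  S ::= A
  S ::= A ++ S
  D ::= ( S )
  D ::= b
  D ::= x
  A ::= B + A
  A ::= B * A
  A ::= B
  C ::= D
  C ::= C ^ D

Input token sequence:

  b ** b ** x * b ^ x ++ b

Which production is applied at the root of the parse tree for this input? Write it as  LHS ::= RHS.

S ::= A ++ S

[S [A [B [C [D b]] ** [B [C [D b]] ** [B [C [D x]]]]] * [A [B [C [C [D b]] ^ [D x]]]]] ++ [S [A [B [C [D b]]]]]]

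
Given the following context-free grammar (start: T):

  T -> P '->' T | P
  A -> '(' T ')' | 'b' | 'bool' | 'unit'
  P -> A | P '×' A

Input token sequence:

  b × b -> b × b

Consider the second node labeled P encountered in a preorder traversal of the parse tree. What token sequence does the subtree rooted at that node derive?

[T [P [P [A b]] × [A b]] -> [T [P [P [A b]] × [A b]]]]

b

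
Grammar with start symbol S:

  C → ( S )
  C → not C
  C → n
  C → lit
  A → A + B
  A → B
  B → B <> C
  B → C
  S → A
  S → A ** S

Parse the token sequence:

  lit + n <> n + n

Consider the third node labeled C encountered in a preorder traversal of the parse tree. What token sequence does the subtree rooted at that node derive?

[S [A [A [A [B [C lit]]] + [B [B [C n]] <> [C n]]] + [B [C n]]]]

n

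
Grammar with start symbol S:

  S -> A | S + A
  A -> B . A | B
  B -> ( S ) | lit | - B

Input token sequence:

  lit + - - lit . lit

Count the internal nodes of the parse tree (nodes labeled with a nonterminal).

[S [S [A [B lit]]] + [A [B - [B - [B lit]]] . [A [B lit]]]]

10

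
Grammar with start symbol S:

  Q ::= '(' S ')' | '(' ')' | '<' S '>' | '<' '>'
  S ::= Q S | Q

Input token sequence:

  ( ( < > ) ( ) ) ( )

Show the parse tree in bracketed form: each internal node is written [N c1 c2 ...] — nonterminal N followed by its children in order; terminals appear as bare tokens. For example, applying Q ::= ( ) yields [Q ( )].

S
Q S
( S ) S
( Q S ) S
( ( S ) S ) S
( ( Q ) S ) S
( ( < > ) S ) S
( ( < > ) Q ) S
( ( < > ) ( ) ) S
( ( < > ) ( ) ) Q
( ( < > ) ( ) ) ( )

[S [Q ( [S [Q ( [S [Q < >]] )] [S [Q ( )]]] )] [S [Q ( )]]]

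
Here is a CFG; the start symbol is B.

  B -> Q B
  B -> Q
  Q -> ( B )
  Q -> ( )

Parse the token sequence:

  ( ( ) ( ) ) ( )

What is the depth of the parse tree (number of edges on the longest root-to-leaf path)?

[B [Q ( [B [Q ( )] [B [Q ( )]]] )] [B [Q ( )]]]

5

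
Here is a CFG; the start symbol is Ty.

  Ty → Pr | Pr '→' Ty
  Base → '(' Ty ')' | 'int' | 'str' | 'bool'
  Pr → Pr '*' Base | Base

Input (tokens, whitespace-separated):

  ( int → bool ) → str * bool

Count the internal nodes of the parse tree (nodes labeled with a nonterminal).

14

[Ty [Pr [Base ( [Ty [Pr [Base int]] → [Ty [Pr [Base bool]]]] )]] → [Ty [Pr [Pr [Base str]] * [Base bool]]]]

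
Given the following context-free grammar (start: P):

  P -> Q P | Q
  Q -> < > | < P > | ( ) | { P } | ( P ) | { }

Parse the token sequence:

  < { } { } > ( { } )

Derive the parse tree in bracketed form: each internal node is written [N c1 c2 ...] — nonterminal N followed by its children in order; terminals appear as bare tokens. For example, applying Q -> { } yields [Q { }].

[P [Q < [P [Q { }] [P [Q { }]]] >] [P [Q ( [P [Q { }]] )]]]

P
Q P
< P > P
< Q P > P
< { } P > P
< { } Q > P
< { } { } > P
< { } { } > Q
< { } { } > ( P )
< { } { } > ( Q )
< { } { } > ( { } )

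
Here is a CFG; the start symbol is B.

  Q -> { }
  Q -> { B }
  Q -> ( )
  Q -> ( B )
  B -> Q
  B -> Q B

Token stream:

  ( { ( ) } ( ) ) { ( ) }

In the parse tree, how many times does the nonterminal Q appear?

6

[B [Q ( [B [Q { [B [Q ( )]] }] [B [Q ( )]]] )] [B [Q { [B [Q ( )]] }]]]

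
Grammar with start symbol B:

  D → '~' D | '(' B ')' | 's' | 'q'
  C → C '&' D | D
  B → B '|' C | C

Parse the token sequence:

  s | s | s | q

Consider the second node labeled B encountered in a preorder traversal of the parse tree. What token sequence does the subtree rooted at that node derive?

[B [B [B [B [C [D s]]] | [C [D s]]] | [C [D s]]] | [C [D q]]]

s | s | s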